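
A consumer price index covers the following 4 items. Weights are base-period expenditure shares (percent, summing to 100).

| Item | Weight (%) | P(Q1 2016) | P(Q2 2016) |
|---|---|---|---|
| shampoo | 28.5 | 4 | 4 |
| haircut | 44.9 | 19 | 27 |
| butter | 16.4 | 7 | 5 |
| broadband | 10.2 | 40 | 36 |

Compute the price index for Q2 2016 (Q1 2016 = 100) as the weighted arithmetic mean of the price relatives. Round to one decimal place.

113.2

shampoo: 28.5 × (4/4) = 28.5 × 1.000000 = 28.5000
haircut: 44.9 × (27/19) = 44.9 × 1.421053 = 63.8053
butter: 16.4 × (5/7) = 16.4 × 0.714286 = 11.7143
broadband: 10.2 × (36/40) = 10.2 × 0.900000 = 9.1800
Index = Σ wᵢ·(p₁ᵢ/p₀ᵢ) = 28.5000 + 63.8053 + 11.7143 + 9.1800 = 113.1995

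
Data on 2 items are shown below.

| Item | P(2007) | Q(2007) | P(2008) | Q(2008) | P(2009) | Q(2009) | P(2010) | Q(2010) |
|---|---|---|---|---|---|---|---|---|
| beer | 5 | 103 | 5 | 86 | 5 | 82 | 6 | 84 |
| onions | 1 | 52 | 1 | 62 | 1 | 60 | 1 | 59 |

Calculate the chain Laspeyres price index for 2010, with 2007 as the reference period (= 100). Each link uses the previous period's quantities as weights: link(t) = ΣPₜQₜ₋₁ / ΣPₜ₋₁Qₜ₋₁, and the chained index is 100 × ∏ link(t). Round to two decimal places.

Link 2007→2008:
ΣP(2008)Q(2007) = 5×103 + 1×52 = 515 + 52 = 567
ΣP(2007)Q(2007) = 5×103 + 1×52 = 515 + 52 = 567
link = 567/567 = 1.000000
Link 2008→2009:
ΣP(2009)Q(2008) = 5×86 + 1×62 = 430 + 62 = 492
ΣP(2008)Q(2008) = 5×86 + 1×62 = 430 + 62 = 492
link = 492/492 = 1.000000
Link 2009→2010:
ΣP(2010)Q(2009) = 6×82 + 1×60 = 492 + 60 = 552
ΣP(2009)Q(2009) = 5×82 + 1×60 = 410 + 60 = 470
link = 552/470 = 1.174468
Chained index = 100 × 1.000000 × 1.000000 × 1.174468 = 117.4468

117.45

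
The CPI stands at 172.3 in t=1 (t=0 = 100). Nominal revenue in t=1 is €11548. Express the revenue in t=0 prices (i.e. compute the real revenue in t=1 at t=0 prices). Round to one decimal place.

Real = Nominal ÷ (Index/100) = 11548 ÷ (172.3/100)
     = 11548 ÷ 1.723 = 6702.2635

6702.3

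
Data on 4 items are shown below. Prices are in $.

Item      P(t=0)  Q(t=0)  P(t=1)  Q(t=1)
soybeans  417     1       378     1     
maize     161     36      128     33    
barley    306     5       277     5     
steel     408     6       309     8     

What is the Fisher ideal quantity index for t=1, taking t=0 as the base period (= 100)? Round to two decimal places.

Laspeyres component (base-period weights):
ΣP(t=0)Q(t=1) = 417×1 + 161×33 + 306×5 + 408×8 = 417 + 5313 + 1530 + 3264 = 10524
ΣP(t=0)Q(t=0) = 417×1 + 161×36 + 306×5 + 408×6 = 417 + 5796 + 1530 + 2448 = 10191
L = 10524 / 10191 × 100 = 103.2676
Paasche component (current-period weights):
ΣP(t=1)Q(t=1) = 378×1 + 128×33 + 277×5 + 309×8 = 378 + 4224 + 1385 + 2472 = 8459
ΣP(t=1)Q(t=0) = 378×1 + 128×36 + 277×5 + 309×6 = 378 + 4608 + 1385 + 1854 = 8225
P = 8459 / 8225 × 100 = 102.8450
Fisher = √(L × P) = √(103.2676 × 102.8450) = 103.0561

103.06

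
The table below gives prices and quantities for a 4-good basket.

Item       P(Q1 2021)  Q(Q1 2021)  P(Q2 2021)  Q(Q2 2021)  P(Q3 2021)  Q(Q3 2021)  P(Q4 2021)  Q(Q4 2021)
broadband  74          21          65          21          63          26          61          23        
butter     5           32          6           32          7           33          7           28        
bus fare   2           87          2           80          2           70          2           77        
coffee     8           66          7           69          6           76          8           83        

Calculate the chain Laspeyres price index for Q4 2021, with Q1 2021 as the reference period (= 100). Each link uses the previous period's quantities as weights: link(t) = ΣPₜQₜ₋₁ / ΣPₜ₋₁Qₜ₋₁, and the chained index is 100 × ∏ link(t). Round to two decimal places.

Link Q1 2021→Q2 2021:
ΣP(Q2 2021)Q(Q1 2021) = 65×21 + 6×32 + 2×87 + 7×66 = 1365 + 192 + 174 + 462 = 2193
ΣP(Q1 2021)Q(Q1 2021) = 74×21 + 5×32 + 2×87 + 8×66 = 1554 + 160 + 174 + 528 = 2416
link = 2193/2416 = 0.907699
Link Q2 2021→Q3 2021:
ΣP(Q3 2021)Q(Q2 2021) = 63×21 + 7×32 + 2×80 + 6×69 = 1323 + 224 + 160 + 414 = 2121
ΣP(Q2 2021)Q(Q2 2021) = 65×21 + 6×32 + 2×80 + 7×69 = 1365 + 192 + 160 + 483 = 2200
link = 2121/2200 = 0.964091
Link Q3 2021→Q4 2021:
ΣP(Q4 2021)Q(Q3 2021) = 61×26 + 7×33 + 2×70 + 8×76 = 1586 + 231 + 140 + 608 = 2565
ΣP(Q3 2021)Q(Q3 2021) = 63×26 + 7×33 + 2×70 + 6×76 = 1638 + 231 + 140 + 456 = 2465
link = 2565/2465 = 1.040568
Chained index = 100 × 0.907699 × 0.964091 × 1.040568 = 91.0605

91.06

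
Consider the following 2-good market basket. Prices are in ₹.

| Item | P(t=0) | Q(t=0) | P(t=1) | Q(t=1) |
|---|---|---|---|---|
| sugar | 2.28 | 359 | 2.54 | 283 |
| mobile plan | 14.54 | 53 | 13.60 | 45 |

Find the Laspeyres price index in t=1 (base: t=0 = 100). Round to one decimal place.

102.7

Laspeyres price index uses base-period quantities as weights.
ΣP(t=1)·Q(t=0) = 2.54×359 + 13.60×53 = 911.86 + 720.8 = 1632.66
ΣP(t=0)·Q(t=0) = 2.28×359 + 14.54×53 = 818.52 + 770.62 = 1589.14
Index = 1632.66 / 1589.14 × 100 = 102.7386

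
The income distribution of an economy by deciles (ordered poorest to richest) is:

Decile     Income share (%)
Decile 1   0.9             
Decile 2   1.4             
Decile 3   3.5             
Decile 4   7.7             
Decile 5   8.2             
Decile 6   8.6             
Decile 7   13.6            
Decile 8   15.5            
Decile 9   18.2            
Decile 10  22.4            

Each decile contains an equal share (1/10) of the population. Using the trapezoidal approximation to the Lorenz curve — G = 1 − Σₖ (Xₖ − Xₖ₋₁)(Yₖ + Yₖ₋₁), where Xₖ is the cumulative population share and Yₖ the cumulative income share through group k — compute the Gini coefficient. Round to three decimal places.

Cumulative income shares Yₖ: 0.0090, 0.0230, 0.0580, 0.1350, 0.2170, 0.3030, 0.4390, 0.5940, 0.7760, 1.0000
Σ (Xₖ−Xₖ₋₁)(Yₖ+Yₖ₋₁) = (1/10)(0.0090+0.0000) + (1/10)(0.0230+0.0090) + (1/10)(0.0580+0.0230) + (1/10)(0.1350+0.0580) + (1/10)(0.2170+0.1350) + (1/10)(0.3030+0.2170) + (1/10)(0.4390+0.3030) + (1/10)(0.5940+0.4390) + (1/10)(0.7760+0.5940) + (1/10)(1.0000+0.7760)
  = 0.0009 + 0.0032 + 0.0081 + 0.0193 + 0.0352 + 0.0520 + 0.0742 + 0.1033 + 0.1370 + 0.1776 = 0.6108
G = 1 − 0.6108 = 0.3892

0.389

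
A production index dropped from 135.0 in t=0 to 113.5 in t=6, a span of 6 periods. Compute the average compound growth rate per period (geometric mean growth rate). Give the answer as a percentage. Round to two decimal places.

Growth factor = (113.5/135.0)^(1/6) = (0.840741)^(1/6) = 0.971502
Growth rate = 0.971502 − 1 = -0.028498 = -2.8498%

-2.85%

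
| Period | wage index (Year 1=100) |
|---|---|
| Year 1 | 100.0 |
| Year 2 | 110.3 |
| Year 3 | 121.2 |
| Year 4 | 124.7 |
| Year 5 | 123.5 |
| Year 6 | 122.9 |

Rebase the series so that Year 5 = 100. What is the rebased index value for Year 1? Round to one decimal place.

81.0

Rebased(Year 1) = 100.0 / 123.5 × 100 = 80.9717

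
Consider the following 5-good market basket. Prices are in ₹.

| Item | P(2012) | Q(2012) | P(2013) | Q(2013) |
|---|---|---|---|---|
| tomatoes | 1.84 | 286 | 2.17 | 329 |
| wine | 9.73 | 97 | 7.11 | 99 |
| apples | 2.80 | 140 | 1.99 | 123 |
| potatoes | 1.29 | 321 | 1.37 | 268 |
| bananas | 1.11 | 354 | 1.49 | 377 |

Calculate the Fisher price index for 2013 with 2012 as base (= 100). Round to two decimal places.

96.28

Laspeyres component (base-period weights):
ΣP(2013)Q(2012) = 2.17×286 + 7.11×97 + 1.99×140 + 1.37×321 + 1.49×354 = 620.62 + 689.67 + 278.6 + 439.77 + 527.46 = 2556.12
ΣP(2012)Q(2012) = 1.84×286 + 9.73×97 + 2.80×140 + 1.29×321 + 1.11×354 = 526.24 + 943.81 + 392 + 414.09 + 392.94 = 2669.08
L = 2556.12 / 2669.08 × 100 = 95.7678
Paasche component (current-period weights):
ΣP(2013)Q(2013) = 2.17×329 + 7.11×99 + 1.99×123 + 1.37×268 + 1.49×377 = 713.93 + 703.89 + 244.77 + 367.16 + 561.73 = 2591.48
ΣP(2012)Q(2013) = 1.84×329 + 9.73×99 + 2.80×123 + 1.29×268 + 1.11×377 = 605.36 + 963.27 + 344.4 + 345.72 + 418.47 = 2677.22
P = 2591.48 / 2677.22 × 100 = 96.7974
Fisher = √(L × P) = √(95.7678 × 96.7974) = 96.2813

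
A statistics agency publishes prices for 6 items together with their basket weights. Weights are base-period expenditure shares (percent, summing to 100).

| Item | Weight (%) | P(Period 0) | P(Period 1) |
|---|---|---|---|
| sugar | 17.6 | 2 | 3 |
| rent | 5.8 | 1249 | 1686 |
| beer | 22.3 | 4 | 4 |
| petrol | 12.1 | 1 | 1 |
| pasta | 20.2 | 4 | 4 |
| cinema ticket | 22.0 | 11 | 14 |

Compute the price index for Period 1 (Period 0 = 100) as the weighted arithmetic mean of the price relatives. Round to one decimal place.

sugar: 17.6 × (3/2) = 17.6 × 1.500000 = 26.4000
rent: 5.8 × (1686/1249) = 5.8 × 1.349880 = 7.8293
beer: 22.3 × (4/4) = 22.3 × 1.000000 = 22.3000
petrol: 12.1 × (1/1) = 12.1 × 1.000000 = 12.1000
pasta: 20.2 × (4/4) = 20.2 × 1.000000 = 20.2000
cinema ticket: 22.0 × (14/11) = 22.0 × 1.272727 = 28.0000
Index = Σ wᵢ·(p₁ᵢ/p₀ᵢ) = 26.4000 + 7.8293 + 22.3000 + 12.1000 + 20.2000 + 28.0000 = 116.8293

116.8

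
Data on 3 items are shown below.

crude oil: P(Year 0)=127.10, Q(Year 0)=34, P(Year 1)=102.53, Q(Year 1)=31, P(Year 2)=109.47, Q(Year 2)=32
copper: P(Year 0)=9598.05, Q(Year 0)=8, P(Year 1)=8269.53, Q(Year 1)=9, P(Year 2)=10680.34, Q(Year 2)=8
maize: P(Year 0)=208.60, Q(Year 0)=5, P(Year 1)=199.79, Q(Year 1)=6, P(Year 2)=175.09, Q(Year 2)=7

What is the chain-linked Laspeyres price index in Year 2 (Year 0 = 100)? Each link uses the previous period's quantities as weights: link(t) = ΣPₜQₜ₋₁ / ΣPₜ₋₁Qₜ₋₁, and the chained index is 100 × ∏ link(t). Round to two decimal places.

Link Year 0→Year 1:
ΣP(Year 1)Q(Year 0) = 102.53×34 + 8269.53×8 + 199.79×5 = 3486.02 + 66156.24 + 998.95 = 70641.21
ΣP(Year 0)Q(Year 0) = 127.10×34 + 9598.05×8 + 208.60×5 = 4321.4 + 76784.4 + 1043 = 82148.8
link = 70641.21/82148.8 = 0.859918
Link Year 1→Year 2:
ΣP(Year 2)Q(Year 1) = 109.47×31 + 10680.34×9 + 175.09×6 = 3393.57 + 96123.06 + 1050.54 = 100567.17
ΣP(Year 1)Q(Year 1) = 102.53×31 + 8269.53×9 + 199.79×6 = 3178.43 + 74425.77 + 1198.74 = 78802.94
link = 100567.17/78802.94 = 1.276186
Chained index = 100 × 0.859918 × 1.276186 = 109.7415

109.74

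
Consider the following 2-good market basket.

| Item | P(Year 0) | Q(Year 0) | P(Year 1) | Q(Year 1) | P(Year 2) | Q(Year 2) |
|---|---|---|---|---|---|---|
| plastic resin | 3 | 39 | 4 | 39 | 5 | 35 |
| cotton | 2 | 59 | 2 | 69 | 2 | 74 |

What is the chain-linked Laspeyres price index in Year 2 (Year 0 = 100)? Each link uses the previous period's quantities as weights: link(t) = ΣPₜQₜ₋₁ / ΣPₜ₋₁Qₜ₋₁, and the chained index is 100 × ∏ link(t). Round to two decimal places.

132.06

Link Year 0→Year 1:
ΣP(Year 1)Q(Year 0) = 4×39 + 2×59 = 156 + 118 = 274
ΣP(Year 0)Q(Year 0) = 3×39 + 2×59 = 117 + 118 = 235
link = 274/235 = 1.165957
Link Year 1→Year 2:
ΣP(Year 2)Q(Year 1) = 5×39 + 2×69 = 195 + 138 = 333
ΣP(Year 1)Q(Year 1) = 4×39 + 2×69 = 156 + 138 = 294
link = 333/294 = 1.132653
Chained index = 100 × 1.165957 × 1.132653 = 132.0625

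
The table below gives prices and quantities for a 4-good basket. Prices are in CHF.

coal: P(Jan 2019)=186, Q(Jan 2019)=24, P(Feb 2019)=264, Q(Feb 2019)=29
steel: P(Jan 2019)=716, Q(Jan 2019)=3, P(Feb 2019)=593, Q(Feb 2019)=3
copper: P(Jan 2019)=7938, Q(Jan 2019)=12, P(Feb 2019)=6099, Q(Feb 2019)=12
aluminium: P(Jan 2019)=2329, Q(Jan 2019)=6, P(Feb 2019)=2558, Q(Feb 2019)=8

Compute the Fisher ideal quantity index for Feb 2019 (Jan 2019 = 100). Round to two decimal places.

Laspeyres component (base-period weights):
ΣP(Jan 2019)Q(Feb 2019) = 186×29 + 716×3 + 7938×12 + 2329×8 = 5394 + 2148 + 95256 + 18632 = 121430
ΣP(Jan 2019)Q(Jan 2019) = 186×24 + 716×3 + 7938×12 + 2329×6 = 4464 + 2148 + 95256 + 13974 = 115842
L = 121430 / 115842 × 100 = 104.8238
Paasche component (current-period weights):
ΣP(Feb 2019)Q(Feb 2019) = 264×29 + 593×3 + 6099×12 + 2558×8 = 7656 + 1779 + 73188 + 20464 = 103087
ΣP(Feb 2019)Q(Jan 2019) = 264×24 + 593×3 + 6099×12 + 2558×6 = 6336 + 1779 + 73188 + 15348 = 96651
P = 103087 / 96651 × 100 = 106.6590
Fisher = √(L × P) = √(104.8238 × 106.6590) = 105.7374

105.74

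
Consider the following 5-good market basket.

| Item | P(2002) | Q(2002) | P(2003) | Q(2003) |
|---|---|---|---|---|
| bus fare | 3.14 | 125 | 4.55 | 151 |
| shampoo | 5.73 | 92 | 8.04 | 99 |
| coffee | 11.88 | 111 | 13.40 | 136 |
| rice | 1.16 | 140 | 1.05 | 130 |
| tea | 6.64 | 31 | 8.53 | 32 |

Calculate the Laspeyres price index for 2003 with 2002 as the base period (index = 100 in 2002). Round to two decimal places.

Laspeyres price index uses base-period quantities as weights.
ΣP(2003)·Q(2002) = 4.55×125 + 8.04×92 + 13.40×111 + 1.05×140 + 8.53×31 = 568.75 + 739.68 + 1487.4 + 147 + 264.43 = 3207.26
ΣP(2002)·Q(2002) = 3.14×125 + 5.73×92 + 11.88×111 + 1.16×140 + 6.64×31 = 392.5 + 527.16 + 1318.68 + 162.4 + 205.84 = 2606.58
Index = 3207.26 / 2606.58 × 100 = 123.0448

123.04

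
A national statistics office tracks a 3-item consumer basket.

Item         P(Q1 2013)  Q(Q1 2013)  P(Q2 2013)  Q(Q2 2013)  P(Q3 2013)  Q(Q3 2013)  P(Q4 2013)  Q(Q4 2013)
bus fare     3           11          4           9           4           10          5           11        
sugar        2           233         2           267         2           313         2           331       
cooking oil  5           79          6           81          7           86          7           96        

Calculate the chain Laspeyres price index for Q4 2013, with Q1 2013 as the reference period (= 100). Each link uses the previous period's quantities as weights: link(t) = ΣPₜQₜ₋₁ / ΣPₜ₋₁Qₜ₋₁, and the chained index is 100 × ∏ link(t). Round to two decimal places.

119.44

Link Q1 2013→Q2 2013:
ΣP(Q2 2013)Q(Q1 2013) = 4×11 + 2×233 + 6×79 = 44 + 466 + 474 = 984
ΣP(Q1 2013)Q(Q1 2013) = 3×11 + 2×233 + 5×79 = 33 + 466 + 395 = 894
link = 984/894 = 1.100671
Link Q2 2013→Q3 2013:
ΣP(Q3 2013)Q(Q2 2013) = 4×9 + 2×267 + 7×81 = 36 + 534 + 567 = 1137
ΣP(Q2 2013)Q(Q2 2013) = 4×9 + 2×267 + 6×81 = 36 + 534 + 486 = 1056
link = 1137/1056 = 1.076705
Link Q3 2013→Q4 2013:
ΣP(Q4 2013)Q(Q3 2013) = 5×10 + 2×313 + 7×86 = 50 + 626 + 602 = 1278
ΣP(Q3 2013)Q(Q3 2013) = 4×10 + 2×313 + 7×86 = 40 + 626 + 602 = 1268
link = 1278/1268 = 1.007886
Chained index = 100 × 1.100671 × 1.076705 × 1.007886 = 119.4444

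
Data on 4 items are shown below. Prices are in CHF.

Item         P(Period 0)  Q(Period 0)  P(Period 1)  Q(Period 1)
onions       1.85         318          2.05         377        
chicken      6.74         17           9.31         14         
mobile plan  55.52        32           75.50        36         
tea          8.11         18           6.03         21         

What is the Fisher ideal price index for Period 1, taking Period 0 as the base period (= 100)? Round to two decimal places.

126.80

Laspeyres component (base-period weights):
ΣP(Period 1)Q(Period 0) = 2.05×318 + 9.31×17 + 75.50×32 + 6.03×18 = 651.9 + 158.27 + 2416 + 108.54 = 3334.71
ΣP(Period 0)Q(Period 0) = 1.85×318 + 6.74×17 + 55.52×32 + 8.11×18 = 588.3 + 114.58 + 1776.64 + 145.98 = 2625.5
L = 3334.71 / 2625.5 × 100 = 127.0124
Paasche component (current-period weights):
ΣP(Period 1)Q(Period 1) = 2.05×377 + 9.31×14 + 75.50×36 + 6.03×21 = 772.85 + 130.34 + 2718 + 126.63 = 3747.82
ΣP(Period 0)Q(Period 1) = 1.85×377 + 6.74×14 + 55.52×36 + 8.11×21 = 697.45 + 94.36 + 1998.72 + 170.31 = 2960.84
P = 3747.82 / 2960.84 × 100 = 126.5796
Fisher = √(L × P) = √(127.0124 × 126.5796) = 126.7958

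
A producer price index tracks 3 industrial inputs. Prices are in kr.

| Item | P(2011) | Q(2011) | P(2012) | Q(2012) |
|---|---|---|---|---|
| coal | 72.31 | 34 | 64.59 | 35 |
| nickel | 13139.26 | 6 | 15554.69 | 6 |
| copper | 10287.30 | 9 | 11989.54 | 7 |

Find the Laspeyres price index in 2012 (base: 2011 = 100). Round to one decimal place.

Laspeyres price index uses base-period quantities as weights.
ΣP(2012)·Q(2011) = 64.59×34 + 15554.69×6 + 11989.54×9 = 2196.06 + 93328.14 + 107905.86 = 203430.06
ΣP(2011)·Q(2011) = 72.31×34 + 13139.26×6 + 10287.30×9 = 2458.54 + 78835.56 + 92585.7 = 173879.8
Index = 203430.06 / 173879.8 × 100 = 116.9946

117.0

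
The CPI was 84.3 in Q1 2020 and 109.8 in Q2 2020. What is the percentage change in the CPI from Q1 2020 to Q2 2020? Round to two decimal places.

Change = (109.8 − 84.3) / 84.3 × 100
       = 25.5 / 84.3 × 100 = 30.2491%

30.25%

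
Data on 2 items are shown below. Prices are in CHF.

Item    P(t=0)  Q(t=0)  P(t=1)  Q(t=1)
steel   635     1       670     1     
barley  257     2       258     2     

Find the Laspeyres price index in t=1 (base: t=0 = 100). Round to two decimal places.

Laspeyres price index uses base-period quantities as weights.
ΣP(t=1)·Q(t=0) = 670×1 + 258×2 = 670 + 516 = 1186
ΣP(t=0)·Q(t=0) = 635×1 + 257×2 = 635 + 514 = 1149
Index = 1186 / 1149 × 100 = 103.2202

103.22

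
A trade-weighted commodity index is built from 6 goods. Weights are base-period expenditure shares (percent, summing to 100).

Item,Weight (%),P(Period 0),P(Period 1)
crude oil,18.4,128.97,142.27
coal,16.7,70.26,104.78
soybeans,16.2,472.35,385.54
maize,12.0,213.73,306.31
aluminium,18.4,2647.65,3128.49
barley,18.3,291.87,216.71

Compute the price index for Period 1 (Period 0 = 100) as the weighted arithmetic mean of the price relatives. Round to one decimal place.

111.0

crude oil: 18.4 × (142.27/128.97) = 18.4 × 1.103125 = 20.2975
coal: 16.7 × (104.78/70.26) = 16.7 × 1.491318 = 24.9050
soybeans: 16.2 × (385.54/472.35) = 16.2 × 0.816217 = 13.2227
maize: 12.0 × (306.31/213.73) = 12.0 × 1.433163 = 17.1980
aluminium: 18.4 × (3128.49/2647.65) = 18.4 × 1.181610 = 21.7416
barley: 18.3 × (216.71/291.87) = 18.3 × 0.742488 = 13.5875
Index = Σ wᵢ·(p₁ᵢ/p₀ᵢ) = 20.2975 + 24.9050 + 13.2227 + 17.1980 + 21.7416 + 13.5875 = 110.9523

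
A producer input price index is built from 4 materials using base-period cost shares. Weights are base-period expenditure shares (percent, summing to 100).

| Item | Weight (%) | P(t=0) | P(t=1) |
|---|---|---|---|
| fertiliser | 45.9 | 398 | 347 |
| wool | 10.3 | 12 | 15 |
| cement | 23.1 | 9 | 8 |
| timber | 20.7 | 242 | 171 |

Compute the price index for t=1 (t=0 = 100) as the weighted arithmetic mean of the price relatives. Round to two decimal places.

88.05

fertiliser: 45.9 × (347/398) = 45.9 × 0.871859 = 40.0183
wool: 10.3 × (15/12) = 10.3 × 1.250000 = 12.8750
cement: 23.1 × (8/9) = 23.1 × 0.888889 = 20.5333
timber: 20.7 × (171/242) = 20.7 × 0.706612 = 14.6269
Index = Σ wᵢ·(p₁ᵢ/p₀ᵢ) = 40.0183 + 12.8750 + 20.5333 + 14.6269 = 88.0535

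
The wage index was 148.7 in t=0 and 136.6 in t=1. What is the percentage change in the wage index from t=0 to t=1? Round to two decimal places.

Change = (136.6 − 148.7) / 148.7 × 100
       = -12.1 / 148.7 × 100 = -8.1372%

-8.14%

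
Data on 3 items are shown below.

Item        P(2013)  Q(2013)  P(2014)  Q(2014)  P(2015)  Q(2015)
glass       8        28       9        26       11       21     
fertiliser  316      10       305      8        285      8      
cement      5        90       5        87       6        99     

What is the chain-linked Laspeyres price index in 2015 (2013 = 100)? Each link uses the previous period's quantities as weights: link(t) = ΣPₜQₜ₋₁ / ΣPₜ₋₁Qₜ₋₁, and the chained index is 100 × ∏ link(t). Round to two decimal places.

97.20

Link 2013→2014:
ΣP(2014)Q(2013) = 9×28 + 305×10 + 5×90 = 252 + 3050 + 450 = 3752
ΣP(2013)Q(2013) = 8×28 + 316×10 + 5×90 = 224 + 3160 + 450 = 3834
link = 3752/3834 = 0.978612
Link 2014→2015:
ΣP(2015)Q(2014) = 11×26 + 285×8 + 6×87 = 286 + 2280 + 522 = 3088
ΣP(2014)Q(2014) = 9×26 + 305×8 + 5×87 = 234 + 2440 + 435 = 3109
link = 3088/3109 = 0.993245
Chained index = 100 × 0.978612 × 0.993245 = 97.2002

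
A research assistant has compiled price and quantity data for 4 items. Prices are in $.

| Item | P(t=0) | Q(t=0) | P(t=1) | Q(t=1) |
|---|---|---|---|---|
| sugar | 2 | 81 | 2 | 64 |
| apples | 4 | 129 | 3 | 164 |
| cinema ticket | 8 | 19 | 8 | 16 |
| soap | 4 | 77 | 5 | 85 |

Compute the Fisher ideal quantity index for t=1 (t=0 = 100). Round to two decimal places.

Laspeyres component (base-period weights):
ΣP(t=0)Q(t=1) = 2×64 + 4×164 + 8×16 + 4×85 = 128 + 656 + 128 + 340 = 1252
ΣP(t=0)Q(t=0) = 2×81 + 4×129 + 8×19 + 4×77 = 162 + 516 + 152 + 308 = 1138
L = 1252 / 1138 × 100 = 110.0176
Paasche component (current-period weights):
ΣP(t=1)Q(t=1) = 2×64 + 3×164 + 8×16 + 5×85 = 128 + 492 + 128 + 425 = 1173
ΣP(t=1)Q(t=0) = 2×81 + 3×129 + 8×19 + 5×77 = 162 + 387 + 152 + 385 = 1086
P = 1173 / 1086 × 100 = 108.0110
Fisher = √(L × P) = √(110.0176 × 108.0110) = 109.0097

109.01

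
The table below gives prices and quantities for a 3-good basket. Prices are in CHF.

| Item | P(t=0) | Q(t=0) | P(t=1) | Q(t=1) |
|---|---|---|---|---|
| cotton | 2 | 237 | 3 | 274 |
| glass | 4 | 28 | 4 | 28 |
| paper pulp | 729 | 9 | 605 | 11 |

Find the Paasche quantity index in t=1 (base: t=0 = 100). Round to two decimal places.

121.08

Paasche quantity index uses current-period prices as weights.
ΣP(t=1)·Q(t=1) = 3×274 + 4×28 + 605×11 = 822 + 112 + 6655 = 7589
ΣP(t=1)·Q(t=0) = 3×237 + 4×28 + 605×9 = 711 + 112 + 5445 = 6268
Index = 7589 / 6268 × 100 = 121.0753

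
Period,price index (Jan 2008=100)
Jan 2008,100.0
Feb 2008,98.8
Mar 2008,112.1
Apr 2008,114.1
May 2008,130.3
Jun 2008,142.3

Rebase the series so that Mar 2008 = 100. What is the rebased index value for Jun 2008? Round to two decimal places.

126.94

Rebased(Jun 2008) = 142.3 / 112.1 × 100 = 126.9402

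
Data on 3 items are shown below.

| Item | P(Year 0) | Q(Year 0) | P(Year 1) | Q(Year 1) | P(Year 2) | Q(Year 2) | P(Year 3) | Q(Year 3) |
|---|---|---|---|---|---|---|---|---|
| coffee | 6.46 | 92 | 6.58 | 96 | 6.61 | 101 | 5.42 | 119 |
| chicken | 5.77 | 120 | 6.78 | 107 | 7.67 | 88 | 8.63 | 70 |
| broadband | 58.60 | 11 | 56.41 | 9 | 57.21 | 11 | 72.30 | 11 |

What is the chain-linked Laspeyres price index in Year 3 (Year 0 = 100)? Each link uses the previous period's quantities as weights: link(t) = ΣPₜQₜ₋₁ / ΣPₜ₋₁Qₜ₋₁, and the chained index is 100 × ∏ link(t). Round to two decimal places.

118.93

Link Year 0→Year 1:
ΣP(Year 1)Q(Year 0) = 6.58×92 + 6.78×120 + 56.41×11 = 605.36 + 813.6 + 620.51 = 2039.47
ΣP(Year 0)Q(Year 0) = 6.46×92 + 5.77×120 + 58.60×11 = 594.32 + 692.4 + 644.6 = 1931.32
link = 2039.47/1931.32 = 1.055998
Link Year 1→Year 2:
ΣP(Year 2)Q(Year 1) = 6.61×96 + 7.67×107 + 57.21×9 = 634.56 + 820.69 + 514.89 = 1970.14
ΣP(Year 1)Q(Year 1) = 6.58×96 + 6.78×107 + 56.41×9 = 631.68 + 725.46 + 507.69 = 1864.83
link = 1970.14/1864.83 = 1.056472
Link Year 2→Year 3:
ΣP(Year 3)Q(Year 2) = 5.42×101 + 8.63×88 + 72.30×11 = 547.42 + 759.44 + 795.3 = 2102.16
ΣP(Year 2)Q(Year 2) = 6.61×101 + 7.67×88 + 57.21×11 = 667.61 + 674.96 + 629.31 = 1971.88
link = 2102.16/1971.88 = 1.066069
Chained index = 100 × 1.055998 × 1.056472 × 1.066069 = 118.9341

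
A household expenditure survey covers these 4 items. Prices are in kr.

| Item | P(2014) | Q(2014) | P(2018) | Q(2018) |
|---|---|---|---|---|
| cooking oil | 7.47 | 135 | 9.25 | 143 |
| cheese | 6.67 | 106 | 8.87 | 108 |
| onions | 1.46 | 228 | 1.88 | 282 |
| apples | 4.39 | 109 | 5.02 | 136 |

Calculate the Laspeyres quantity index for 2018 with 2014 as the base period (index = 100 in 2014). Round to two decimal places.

110.70

Laspeyres quantity index uses base-period prices as weights.
ΣP(2014)·Q(2018) = 7.47×143 + 6.67×108 + 1.46×282 + 4.39×136 = 1068.21 + 720.36 + 411.72 + 597.04 = 2797.33
ΣP(2014)·Q(2014) = 7.47×135 + 6.67×106 + 1.46×228 + 4.39×109 = 1008.45 + 707.02 + 332.88 + 478.51 = 2526.86
Index = 2797.33 / 2526.86 × 100 = 110.7038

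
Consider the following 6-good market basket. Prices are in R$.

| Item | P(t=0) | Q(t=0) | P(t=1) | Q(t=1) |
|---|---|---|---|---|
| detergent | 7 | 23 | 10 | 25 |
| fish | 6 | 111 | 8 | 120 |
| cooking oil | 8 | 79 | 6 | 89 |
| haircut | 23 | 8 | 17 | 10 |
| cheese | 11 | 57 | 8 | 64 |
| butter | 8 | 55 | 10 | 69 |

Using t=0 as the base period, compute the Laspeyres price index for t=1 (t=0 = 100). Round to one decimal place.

Laspeyres price index uses base-period quantities as weights.
ΣP(t=1)·Q(t=0) = 10×23 + 8×111 + 6×79 + 17×8 + 8×57 + 10×55 = 230 + 888 + 474 + 136 + 456 + 550 = 2734
ΣP(t=0)·Q(t=0) = 7×23 + 6×111 + 8×79 + 23×8 + 11×57 + 8×55 = 161 + 666 + 632 + 184 + 627 + 440 = 2710
Index = 2734 / 2710 × 100 = 100.8856

100.9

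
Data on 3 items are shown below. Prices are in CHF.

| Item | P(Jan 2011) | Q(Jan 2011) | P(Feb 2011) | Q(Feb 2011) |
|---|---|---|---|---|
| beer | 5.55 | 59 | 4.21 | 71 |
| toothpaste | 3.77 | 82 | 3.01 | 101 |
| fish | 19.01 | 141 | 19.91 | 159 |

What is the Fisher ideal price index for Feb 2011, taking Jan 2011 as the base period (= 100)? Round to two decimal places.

99.40

Laspeyres component (base-period weights):
ΣP(Feb 2011)Q(Jan 2011) = 4.21×59 + 3.01×82 + 19.91×141 = 248.39 + 246.82 + 2807.31 = 3302.52
ΣP(Jan 2011)Q(Jan 2011) = 5.55×59 + 3.77×82 + 19.01×141 = 327.45 + 309.14 + 2680.41 = 3317
L = 3302.52 / 3317 × 100 = 99.5635
Paasche component (current-period weights):
ΣP(Feb 2011)Q(Feb 2011) = 4.21×71 + 3.01×101 + 19.91×159 = 298.91 + 304.01 + 3165.69 = 3768.61
ΣP(Jan 2011)Q(Feb 2011) = 5.55×71 + 3.77×101 + 19.01×159 = 394.05 + 380.77 + 3022.59 = 3797.41
P = 3768.61 / 3797.41 × 100 = 99.2416
Fisher = √(L × P) = √(99.5635 × 99.2416) = 99.4024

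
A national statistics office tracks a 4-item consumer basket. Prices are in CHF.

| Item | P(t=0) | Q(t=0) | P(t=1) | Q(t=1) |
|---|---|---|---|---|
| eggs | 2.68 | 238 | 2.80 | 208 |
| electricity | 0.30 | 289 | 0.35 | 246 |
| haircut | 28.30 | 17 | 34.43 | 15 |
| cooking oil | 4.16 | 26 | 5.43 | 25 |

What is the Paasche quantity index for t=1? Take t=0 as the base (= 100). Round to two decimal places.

Paasche quantity index uses current-period prices as weights.
ΣP(t=1)·Q(t=1) = 2.80×208 + 0.35×246 + 34.43×15 + 5.43×25 = 582.4 + 86.1 + 516.45 + 135.75 = 1320.7
ΣP(t=1)·Q(t=0) = 2.80×238 + 0.35×289 + 34.43×17 + 5.43×26 = 666.4 + 101.15 + 585.31 + 141.18 = 1494.04
Index = 1320.7 / 1494.04 × 100 = 88.3979

88.40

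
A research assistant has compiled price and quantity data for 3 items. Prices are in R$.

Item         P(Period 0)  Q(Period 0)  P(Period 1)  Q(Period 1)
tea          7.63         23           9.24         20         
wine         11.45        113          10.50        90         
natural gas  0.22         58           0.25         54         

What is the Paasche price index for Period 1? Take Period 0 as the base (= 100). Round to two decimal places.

Paasche price index uses current-period quantities as weights.
ΣP(Period 1)·Q(Period 1) = 9.24×20 + 10.50×90 + 0.25×54 = 184.8 + 945 + 13.5 = 1143.3
ΣP(Period 0)·Q(Period 1) = 7.63×20 + 11.45×90 + 0.22×54 = 152.6 + 1030.5 + 11.88 = 1194.98
Index = 1143.3 / 1194.98 × 100 = 95.6752

95.68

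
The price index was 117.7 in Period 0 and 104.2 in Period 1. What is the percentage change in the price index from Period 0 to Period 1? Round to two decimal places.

-11.47%

Change = (104.2 − 117.7) / 117.7 × 100
       = -13.5 / 117.7 × 100 = -11.4698%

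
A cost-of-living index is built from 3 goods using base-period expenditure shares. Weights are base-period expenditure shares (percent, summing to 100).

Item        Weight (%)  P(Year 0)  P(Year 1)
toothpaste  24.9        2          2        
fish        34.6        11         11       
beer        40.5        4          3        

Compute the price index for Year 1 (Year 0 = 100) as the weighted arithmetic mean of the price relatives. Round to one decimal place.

89.9

toothpaste: 24.9 × (2/2) = 24.9 × 1.000000 = 24.9000
fish: 34.6 × (11/11) = 34.6 × 1.000000 = 34.6000
beer: 40.5 × (3/4) = 40.5 × 0.750000 = 30.3750
Index = Σ wᵢ·(p₁ᵢ/p₀ᵢ) = 24.9000 + 34.6000 + 30.3750 = 89.8750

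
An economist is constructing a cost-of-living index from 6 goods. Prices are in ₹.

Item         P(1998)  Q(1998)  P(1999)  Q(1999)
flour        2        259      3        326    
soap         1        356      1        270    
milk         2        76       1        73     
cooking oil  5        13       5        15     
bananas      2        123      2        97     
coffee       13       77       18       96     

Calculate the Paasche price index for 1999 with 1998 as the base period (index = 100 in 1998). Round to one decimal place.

Paasche price index uses current-period quantities as weights.
ΣP(1999)·Q(1999) = 3×326 + 1×270 + 1×73 + 5×15 + 2×97 + 18×96 = 978 + 270 + 73 + 75 + 194 + 1728 = 3318
ΣP(1998)·Q(1999) = 2×326 + 1×270 + 2×73 + 5×15 + 2×97 + 13×96 = 652 + 270 + 146 + 75 + 194 + 1248 = 2585
Index = 3318 / 2585 × 100 = 128.3559

128.4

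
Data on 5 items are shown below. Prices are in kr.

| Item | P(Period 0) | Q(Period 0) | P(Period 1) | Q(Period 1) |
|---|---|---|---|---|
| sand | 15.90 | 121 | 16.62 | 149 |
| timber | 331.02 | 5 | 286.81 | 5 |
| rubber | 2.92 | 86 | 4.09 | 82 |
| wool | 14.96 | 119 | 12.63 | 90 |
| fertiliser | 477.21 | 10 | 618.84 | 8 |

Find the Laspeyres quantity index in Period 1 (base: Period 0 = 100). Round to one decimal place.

Laspeyres quantity index uses base-period prices as weights.
ΣP(Period 0)·Q(Period 1) = 15.90×149 + 331.02×5 + 2.92×82 + 14.96×90 + 477.21×8 = 2369.1 + 1655.1 + 239.44 + 1346.4 + 3817.68 = 9427.72
ΣP(Period 0)·Q(Period 0) = 15.90×121 + 331.02×5 + 2.92×86 + 14.96×119 + 477.21×10 = 1923.9 + 1655.1 + 251.12 + 1780.24 + 4772.1 = 10382.46
Index = 9427.72 / 10382.46 × 100 = 90.8043

90.8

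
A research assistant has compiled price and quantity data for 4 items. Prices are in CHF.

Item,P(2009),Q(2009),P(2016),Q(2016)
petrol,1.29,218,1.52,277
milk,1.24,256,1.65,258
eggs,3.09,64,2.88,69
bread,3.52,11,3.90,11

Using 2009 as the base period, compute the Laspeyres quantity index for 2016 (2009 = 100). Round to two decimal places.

111.26

Laspeyres quantity index uses base-period prices as weights.
ΣP(2009)·Q(2016) = 1.29×277 + 1.24×258 + 3.09×69 + 3.52×11 = 357.33 + 319.92 + 213.21 + 38.72 = 929.18
ΣP(2009)·Q(2009) = 1.29×218 + 1.24×256 + 3.09×64 + 3.52×11 = 281.22 + 317.44 + 197.76 + 38.72 = 835.14
Index = 929.18 / 835.14 × 100 = 111.2604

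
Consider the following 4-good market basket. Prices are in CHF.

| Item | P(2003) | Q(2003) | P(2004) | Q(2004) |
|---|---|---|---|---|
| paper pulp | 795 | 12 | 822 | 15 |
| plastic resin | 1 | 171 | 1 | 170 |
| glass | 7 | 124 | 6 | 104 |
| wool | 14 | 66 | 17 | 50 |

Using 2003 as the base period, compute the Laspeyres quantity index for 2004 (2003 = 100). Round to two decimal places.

117.56

Laspeyres quantity index uses base-period prices as weights.
ΣP(2003)·Q(2004) = 795×15 + 1×170 + 7×104 + 14×50 = 11925 + 170 + 728 + 700 = 13523
ΣP(2003)·Q(2003) = 795×12 + 1×171 + 7×124 + 14×66 = 9540 + 171 + 868 + 924 = 11503
Index = 13523 / 11503 × 100 = 117.5606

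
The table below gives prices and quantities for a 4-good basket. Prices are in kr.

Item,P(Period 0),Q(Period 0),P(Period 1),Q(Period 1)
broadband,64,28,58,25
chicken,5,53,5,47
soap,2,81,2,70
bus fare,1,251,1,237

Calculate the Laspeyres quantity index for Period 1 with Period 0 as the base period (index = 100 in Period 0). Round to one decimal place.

Laspeyres quantity index uses base-period prices as weights.
ΣP(Period 0)·Q(Period 1) = 64×25 + 5×47 + 2×70 + 1×237 = 1600 + 235 + 140 + 237 = 2212
ΣP(Period 0)·Q(Period 0) = 64×28 + 5×53 + 2×81 + 1×251 = 1792 + 265 + 162 + 251 = 2470
Index = 2212 / 2470 × 100 = 89.5547

89.6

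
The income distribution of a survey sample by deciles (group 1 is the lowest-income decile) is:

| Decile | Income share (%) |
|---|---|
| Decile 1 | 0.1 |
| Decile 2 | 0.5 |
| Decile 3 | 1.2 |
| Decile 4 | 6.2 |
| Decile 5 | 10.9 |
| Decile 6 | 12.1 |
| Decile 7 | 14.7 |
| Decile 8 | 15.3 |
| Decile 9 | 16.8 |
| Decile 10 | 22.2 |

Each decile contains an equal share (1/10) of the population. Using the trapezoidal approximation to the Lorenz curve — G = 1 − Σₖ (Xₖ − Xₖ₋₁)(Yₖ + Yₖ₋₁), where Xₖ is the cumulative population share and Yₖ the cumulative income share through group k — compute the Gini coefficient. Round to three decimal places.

0.410

Cumulative income shares Yₖ: 0.0010, 0.0060, 0.0180, 0.0800, 0.1890, 0.3100, 0.4570, 0.6100, 0.7780, 1.0000
Σ (Xₖ−Xₖ₋₁)(Yₖ+Yₖ₋₁) = (1/10)(0.0010+0.0000) + (1/10)(0.0060+0.0010) + (1/10)(0.0180+0.0060) + (1/10)(0.0800+0.0180) + (1/10)(0.1890+0.0800) + (1/10)(0.3100+0.1890) + (1/10)(0.4570+0.3100) + (1/10)(0.6100+0.4570) + (1/10)(0.7780+0.6100) + (1/10)(1.0000+0.7780)
  = 0.0001 + 0.0007 + 0.0024 + 0.0098 + 0.0269 + 0.0499 + 0.0767 + 0.1067 + 0.1388 + 0.1778 = 0.5898
G = 1 − 0.5898 = 0.4102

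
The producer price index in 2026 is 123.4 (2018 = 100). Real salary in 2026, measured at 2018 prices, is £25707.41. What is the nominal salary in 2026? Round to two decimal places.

Nominal = Real × (Index/100) = 25707.41 × (123.4/100)
        = 25707.41 × 1.234 = 31722.9439

31722.94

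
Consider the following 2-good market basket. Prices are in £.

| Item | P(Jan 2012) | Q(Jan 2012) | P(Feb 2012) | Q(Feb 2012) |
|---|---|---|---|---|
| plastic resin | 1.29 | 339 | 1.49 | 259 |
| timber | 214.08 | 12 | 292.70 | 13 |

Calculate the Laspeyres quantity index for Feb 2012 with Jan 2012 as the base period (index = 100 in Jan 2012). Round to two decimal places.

Laspeyres quantity index uses base-period prices as weights.
ΣP(Jan 2012)·Q(Feb 2012) = 1.29×259 + 214.08×13 = 334.11 + 2783.04 = 3117.15
ΣP(Jan 2012)·Q(Jan 2012) = 1.29×339 + 214.08×12 = 437.31 + 2568.96 = 3006.27
Index = 3117.15 / 3006.27 × 100 = 103.6883

103.69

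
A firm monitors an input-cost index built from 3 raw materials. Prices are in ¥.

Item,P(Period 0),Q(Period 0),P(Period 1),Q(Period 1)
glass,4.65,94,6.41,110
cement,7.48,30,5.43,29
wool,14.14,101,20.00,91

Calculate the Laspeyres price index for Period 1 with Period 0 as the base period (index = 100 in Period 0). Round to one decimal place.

133.3

Laspeyres price index uses base-period quantities as weights.
ΣP(Period 1)·Q(Period 0) = 6.41×94 + 5.43×30 + 20.00×101 = 602.54 + 162.9 + 2020 = 2785.44
ΣP(Period 0)·Q(Period 0) = 4.65×94 + 7.48×30 + 14.14×101 = 437.1 + 224.4 + 1428.14 = 2089.64
Index = 2785.44 / 2089.64 × 100 = 133.2976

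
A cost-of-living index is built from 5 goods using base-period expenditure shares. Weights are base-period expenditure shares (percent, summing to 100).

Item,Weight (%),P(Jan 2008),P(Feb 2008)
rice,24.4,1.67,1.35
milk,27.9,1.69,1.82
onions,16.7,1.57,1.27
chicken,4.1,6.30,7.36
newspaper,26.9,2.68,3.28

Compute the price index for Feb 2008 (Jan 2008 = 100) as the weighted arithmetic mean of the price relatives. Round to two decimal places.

rice: 24.4 × (1.35/1.67) = 24.4 × 0.808383 = 19.7246
milk: 27.9 × (1.82/1.69) = 27.9 × 1.076923 = 30.0462
onions: 16.7 × (1.27/1.57) = 16.7 × 0.808917 = 13.5089
chicken: 4.1 × (7.36/6.30) = 4.1 × 1.168254 = 4.7898
newspaper: 26.9 × (3.28/2.68) = 26.9 × 1.223881 = 32.9224
Index = Σ wᵢ·(p₁ᵢ/p₀ᵢ) = 19.7246 + 30.0462 + 13.5089 + 4.7898 + 32.9224 = 100.9919

100.99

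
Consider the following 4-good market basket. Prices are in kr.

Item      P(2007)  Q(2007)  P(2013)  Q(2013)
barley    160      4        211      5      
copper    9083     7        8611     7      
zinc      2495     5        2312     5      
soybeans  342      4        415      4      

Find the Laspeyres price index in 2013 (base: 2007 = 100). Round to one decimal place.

Laspeyres price index uses base-period quantities as weights.
ΣP(2013)·Q(2007) = 211×4 + 8611×7 + 2312×5 + 415×4 = 844 + 60277 + 11560 + 1660 = 74341
ΣP(2007)·Q(2007) = 160×4 + 9083×7 + 2495×5 + 342×4 = 640 + 63581 + 12475 + 1368 = 78064
Index = 74341 / 78064 × 100 = 95.2308

95.2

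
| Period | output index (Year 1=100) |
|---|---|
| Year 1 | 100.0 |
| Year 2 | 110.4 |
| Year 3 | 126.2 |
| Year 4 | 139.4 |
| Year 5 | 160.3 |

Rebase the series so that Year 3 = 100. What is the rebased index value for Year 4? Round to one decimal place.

110.5

Rebased(Year 4) = 139.4 / 126.2 × 100 = 110.4596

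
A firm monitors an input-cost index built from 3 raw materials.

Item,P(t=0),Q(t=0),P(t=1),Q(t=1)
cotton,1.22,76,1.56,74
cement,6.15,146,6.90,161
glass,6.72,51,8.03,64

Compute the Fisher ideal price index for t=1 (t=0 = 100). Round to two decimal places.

115.19

Laspeyres component (base-period weights):
ΣP(t=1)Q(t=0) = 1.56×76 + 6.90×146 + 8.03×51 = 118.56 + 1007.4 + 409.53 = 1535.49
ΣP(t=0)Q(t=0) = 1.22×76 + 6.15×146 + 6.72×51 = 92.72 + 897.9 + 342.72 = 1333.34
L = 1535.49 / 1333.34 × 100 = 115.1612
Paasche component (current-period weights):
ΣP(t=1)Q(t=1) = 1.56×74 + 6.90×161 + 8.03×64 = 115.44 + 1110.9 + 513.92 = 1740.26
ΣP(t=0)Q(t=1) = 1.22×74 + 6.15×161 + 6.72×64 = 90.28 + 990.15 + 430.08 = 1510.51
P = 1740.26 / 1510.51 × 100 = 115.2101
Fisher = √(L × P) = √(115.1612 × 115.2101) = 115.1856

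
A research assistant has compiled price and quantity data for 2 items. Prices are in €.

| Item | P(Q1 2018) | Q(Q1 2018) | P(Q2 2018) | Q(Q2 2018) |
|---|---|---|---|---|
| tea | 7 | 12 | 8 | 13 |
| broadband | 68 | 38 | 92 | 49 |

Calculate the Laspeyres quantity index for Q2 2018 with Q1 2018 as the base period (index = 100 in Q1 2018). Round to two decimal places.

Laspeyres quantity index uses base-period prices as weights.
ΣP(Q1 2018)·Q(Q2 2018) = 7×13 + 68×49 = 91 + 3332 = 3423
ΣP(Q1 2018)·Q(Q1 2018) = 7×12 + 68×38 = 84 + 2584 = 2668
Index = 3423 / 2668 × 100 = 128.2984

128.30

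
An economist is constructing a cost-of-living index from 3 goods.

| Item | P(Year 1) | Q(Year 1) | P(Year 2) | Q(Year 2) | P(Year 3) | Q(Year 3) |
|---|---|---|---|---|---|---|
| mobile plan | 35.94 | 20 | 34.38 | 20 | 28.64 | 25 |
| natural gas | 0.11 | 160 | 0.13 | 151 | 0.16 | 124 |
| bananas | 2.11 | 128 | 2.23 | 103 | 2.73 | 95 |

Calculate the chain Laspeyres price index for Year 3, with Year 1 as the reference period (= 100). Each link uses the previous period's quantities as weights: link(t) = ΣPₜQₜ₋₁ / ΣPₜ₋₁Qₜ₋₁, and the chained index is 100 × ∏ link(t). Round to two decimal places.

Link Year 1→Year 2:
ΣP(Year 2)Q(Year 1) = 34.38×20 + 0.13×160 + 2.23×128 = 687.6 + 20.8 + 285.44 = 993.84
ΣP(Year 1)Q(Year 1) = 35.94×20 + 0.11×160 + 2.11×128 = 718.8 + 17.6 + 270.08 = 1006.48
link = 993.84/1006.48 = 0.987441
Link Year 2→Year 3:
ΣP(Year 3)Q(Year 2) = 28.64×20 + 0.16×151 + 2.73×103 = 572.8 + 24.16 + 281.19 = 878.15
ΣP(Year 2)Q(Year 2) = 34.38×20 + 0.13×151 + 2.23×103 = 687.6 + 19.63 + 229.69 = 936.92
link = 878.15/936.92 = 0.937273
Chained index = 100 × 0.987441 × 0.937273 = 92.5502

92.55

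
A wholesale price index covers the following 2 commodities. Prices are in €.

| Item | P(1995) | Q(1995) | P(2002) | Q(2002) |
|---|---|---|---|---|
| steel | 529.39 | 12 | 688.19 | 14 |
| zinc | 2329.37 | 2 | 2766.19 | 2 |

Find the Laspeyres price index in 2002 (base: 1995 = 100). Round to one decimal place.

125.2

Laspeyres price index uses base-period quantities as weights.
ΣP(2002)·Q(1995) = 688.19×12 + 2766.19×2 = 8258.28 + 5532.38 = 13790.66
ΣP(1995)·Q(1995) = 529.39×12 + 2329.37×2 = 6352.68 + 4658.74 = 11011.42
Index = 13790.66 / 11011.42 × 100 = 125.2396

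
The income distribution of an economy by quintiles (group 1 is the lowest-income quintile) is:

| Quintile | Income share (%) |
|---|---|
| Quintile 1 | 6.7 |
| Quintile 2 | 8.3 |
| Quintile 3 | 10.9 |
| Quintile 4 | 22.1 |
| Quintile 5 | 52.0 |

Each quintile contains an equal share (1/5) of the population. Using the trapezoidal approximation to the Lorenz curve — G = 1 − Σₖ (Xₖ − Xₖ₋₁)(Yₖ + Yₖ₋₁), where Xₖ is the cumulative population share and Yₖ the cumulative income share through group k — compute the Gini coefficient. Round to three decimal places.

0.418

Cumulative income shares Yₖ: 0.0670, 0.1500, 0.2590, 0.4800, 1.0000
Σ (Xₖ−Xₖ₋₁)(Yₖ+Yₖ₋₁) = (1/5)(0.0670+0.0000) + (1/5)(0.1500+0.0670) + (1/5)(0.2590+0.1500) + (1/5)(0.4800+0.2590) + (1/5)(1.0000+0.4800)
  = 0.0134 + 0.0434 + 0.0818 + 0.1478 + 0.2960 = 0.5824
G = 1 − 0.5824 = 0.4176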